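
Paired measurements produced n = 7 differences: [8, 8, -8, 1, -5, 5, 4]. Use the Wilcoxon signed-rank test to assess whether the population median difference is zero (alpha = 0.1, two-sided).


Step 1: Drop any zero differences (none here) and take |d_i|.
|d| = [8, 8, 8, 1, 5, 5, 4]
Step 2: Midrank |d_i| (ties get averaged ranks).
ranks: |8|->6, |8|->6, |8|->6, |1|->1, |5|->3.5, |5|->3.5, |4|->2
Step 3: Attach original signs; sum ranks with positive sign and with negative sign.
W+ = 6 + 6 + 1 + 3.5 + 2 = 18.5
W- = 6 + 3.5 = 9.5
(Check: W+ + W- = 28 should equal n(n+1)/2 = 28.)
Step 4: Test statistic W = min(W+, W-) = 9.5.
Step 5: Ties in |d|, so use the tie-corrected normal approximation.
        E[W] = n(n+1)/4 = 7*8/4 = 14.
        Tie groups: |d|=5 (t=2), |d|=8 (t=3); sum(t^3 - t) = 30.
        Var[W] = n(n+1)(2n+1)/24 - sum(t^3-t)/48 = 840/24 - 30/48 = 34.375.
        z = (W - E[W]) / sqrt(Var[W]) = (9.5 - 14) / 5.8630 = -0.7675.
        Two-sided p = 2*Phi(z) = 0.442771.
Step 6: alpha = 0.1. fail to reject H0.

W+ = 18.5, W- = 9.5, W = min = 9.5, p = 0.442771, fail to reject H0.


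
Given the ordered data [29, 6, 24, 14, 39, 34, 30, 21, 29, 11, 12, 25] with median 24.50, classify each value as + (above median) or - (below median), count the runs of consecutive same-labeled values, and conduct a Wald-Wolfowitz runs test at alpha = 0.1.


Step 1: Compute median = 24.50; label A = above, B = below.
Labels in order: ABBBAAABABBA  (n_A = 6, n_B = 6)
Step 2: Count runs R = 7.
Step 3: Under H0 (random ordering), E[R] = 2*n_A*n_B/(n_A+n_B) + 1 = 2*6*6/12 + 1 = 7.0000.
        Var[R] = 2*n_A*n_B*(2*n_A*n_B - n_A - n_B) / ((n_A+n_B)^2 * (n_A+n_B-1)) = 4320/1584 = 2.7273.
        SD[R] = 1.6514.
Step 4: R = E[R], so z = 0 with no continuity correction.
Step 5: Two-sided p-value via normal approximation = 2*(1 - Phi(|z|)) = 1.000000.
Step 6: alpha = 0.1. fail to reject H0.

R = 7, z = 0.0000, p = 1.000000, fail to reject H0.


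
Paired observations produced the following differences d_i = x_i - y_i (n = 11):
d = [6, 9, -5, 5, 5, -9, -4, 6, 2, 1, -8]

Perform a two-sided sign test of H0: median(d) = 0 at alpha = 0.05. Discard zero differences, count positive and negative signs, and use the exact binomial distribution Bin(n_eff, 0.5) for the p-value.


Step 1: Discard zero differences. Original n = 11; n_eff = number of nonzero differences = 11.
Nonzero differences (with sign): +6, +9, -5, +5, +5, -9, -4, +6, +2, +1, -8
Step 2: Count signs: positive = 7, negative = 4.
Step 3: Under H0: P(positive) = 0.5, so the number of positives S ~ Bin(11, 0.5).
Step 4: Two-sided exact p-value = sum of Bin(11,0.5) probabilities at or below the observed probability = 0.548828.
Step 5: alpha = 0.05. fail to reject H0.

n_eff = 11, pos = 7, neg = 4, p = 0.548828, fail to reject H0.


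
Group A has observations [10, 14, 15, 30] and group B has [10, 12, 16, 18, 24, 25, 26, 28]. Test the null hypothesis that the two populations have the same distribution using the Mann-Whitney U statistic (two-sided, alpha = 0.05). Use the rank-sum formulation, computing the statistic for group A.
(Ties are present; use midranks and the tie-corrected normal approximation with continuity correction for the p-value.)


Step 1: Combine and sort all 12 observations; assign midranks.
sorted (value, group): (10,X), (10,Y), (12,Y), (14,X), (15,X), (16,Y), (18,Y), (24,Y), (25,Y), (26,Y), (28,Y), (30,X)
ranks: 10->1.5, 10->1.5, 12->3, 14->4, 15->5, 16->6, 18->7, 24->8, 25->9, 26->10, 28->11, 30->12
Step 2: Rank sum for X: R1 = 1.5 + 4 + 5 + 12 = 22.5.
Step 3: U_X = R1 - n1(n1+1)/2 = 22.5 - 4*5/2 = 22.5 - 10 = 12.5.
       U_Y = n1*n2 - U_X = 32 - 12.5 = 19.5.
Step 4: Ties are present, so use the tie-corrected normal approximation (with continuity correction) for the p-value.
Step 5: p-value = 0.609759; compare to alpha = 0.05. fail to reject H0.

U_X = 12.5, p = 0.609759, fail to reject H0 at alpha = 0.05.


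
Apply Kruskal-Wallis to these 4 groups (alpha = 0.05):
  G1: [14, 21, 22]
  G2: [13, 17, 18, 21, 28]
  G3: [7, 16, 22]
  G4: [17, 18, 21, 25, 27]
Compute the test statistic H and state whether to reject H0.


Step 1: Combine all N = 16 observations and assign midranks.
sorted (value, group, rank): (7,G3,1), (13,G2,2), (14,G1,3), (16,G3,4), (17,G2,5.5), (17,G4,5.5), (18,G2,7.5), (18,G4,7.5), (21,G1,10), (21,G2,10), (21,G4,10), (22,G1,12.5), (22,G3,12.5), (25,G4,14), (27,G4,15), (28,G2,16)
Step 2: Sum ranks within each group.
R_1 = 25.5 (n_1 = 3)
R_2 = 41 (n_2 = 5)
R_3 = 17.5 (n_3 = 3)
R_4 = 52 (n_4 = 5)
Step 3: H = 12/(N(N+1)) * sum(R_i^2/n_i) - 3(N+1)
     = 12/(16*17) * (25.5^2/3 + 41^2/5 + 17.5^2/3 + 52^2/5) - 3*17
     = 0.044118 * 1195.83 - 51
     = 1.757353.
Step 4: Ties present; correction factor C = 1 - 42/(16^3 - 16) = 0.989706. Corrected H = 1.757353 / 0.989706 = 1.775632.
Step 5: Under H0, H ~ chi^2(3); p-value = 0.620252.
Step 6: alpha = 0.05. fail to reject H0.

H = 1.7756, df = 3, p = 0.620252, fail to reject H0.


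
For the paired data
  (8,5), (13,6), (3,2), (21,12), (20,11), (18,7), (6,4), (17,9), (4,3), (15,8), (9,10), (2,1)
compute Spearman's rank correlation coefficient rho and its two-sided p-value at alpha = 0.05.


Step 1: Rank x and y separately (midranks; no ties here).
rank(x): 8->5, 13->7, 3->2, 21->12, 20->11, 18->10, 6->4, 17->9, 4->3, 15->8, 9->6, 2->1
rank(y): 5->5, 6->6, 2->2, 12->12, 11->11, 7->7, 4->4, 9->9, 3->3, 8->8, 10->10, 1->1
Step 2: d_i = R_x(i) - R_y(i); compute d_i^2.
  (5-5)^2=0, (7-6)^2=1, (2-2)^2=0, (12-12)^2=0, (11-11)^2=0, (10-7)^2=9, (4-4)^2=0, (9-9)^2=0, (3-3)^2=0, (8-8)^2=0, (6-10)^2=16, (1-1)^2=0
sum(d^2) = 26.
Step 3: rho = 1 - 6*26 / (12*(12^2 - 1)) = 1 - 156/1716 = 0.909091.
Step 4: Under H0, t = rho * sqrt((n-2)/(1-rho^2)) = 6.9007 ~ t(10).
Step 5: Two-sided p-value from the t-distribution with 10 df = 0.000042.
Step 6: alpha = 0.05. reject H0.

rho = 0.9091, p = 0.000042, reject H0 at alpha = 0.05.


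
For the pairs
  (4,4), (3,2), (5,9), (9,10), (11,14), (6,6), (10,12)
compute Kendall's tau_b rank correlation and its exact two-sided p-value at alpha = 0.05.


Step 1: Enumerate the 21 unordered pairs (i,j) with i<j and classify each by sign(x_j-x_i) * sign(y_j-y_i).
  (1,2):dx=-1,dy=-2->C; (1,3):dx=+1,dy=+5->C; (1,4):dx=+5,dy=+6->C; (1,5):dx=+7,dy=+10->C
  (1,6):dx=+2,dy=+2->C; (1,7):dx=+6,dy=+8->C; (2,3):dx=+2,dy=+7->C; (2,4):dx=+6,dy=+8->C
  (2,5):dx=+8,dy=+12->C; (2,6):dx=+3,dy=+4->C; (2,7):dx=+7,dy=+10->C; (3,4):dx=+4,dy=+1->C
  (3,5):dx=+6,dy=+5->C; (3,6):dx=+1,dy=-3->D; (3,7):dx=+5,dy=+3->C; (4,5):dx=+2,dy=+4->C
  (4,6):dx=-3,dy=-4->C; (4,7):dx=+1,dy=+2->C; (5,6):dx=-5,dy=-8->C; (5,7):dx=-1,dy=-2->C
  (6,7):dx=+4,dy=+6->C
Step 2: C = 20, D = 1, total pairs = 21.
Step 3: tau = (C - D)/(n(n-1)/2) = (20 - 1)/21 = 0.904762.
Step 4: Exact two-sided p-value (enumerate n! = 5040 permutations of y under H0): p = 0.002778.
Step 5: alpha = 0.05. reject H0.

tau_b = 0.9048 (C=20, D=1), p = 0.002778, reject H0.


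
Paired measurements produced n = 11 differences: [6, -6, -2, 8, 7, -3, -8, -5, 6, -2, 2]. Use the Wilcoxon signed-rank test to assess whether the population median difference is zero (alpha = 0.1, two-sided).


Step 1: Drop any zero differences (none here) and take |d_i|.
|d| = [6, 6, 2, 8, 7, 3, 8, 5, 6, 2, 2]
Step 2: Midrank |d_i| (ties get averaged ranks).
ranks: |6|->7, |6|->7, |2|->2, |8|->10.5, |7|->9, |3|->4, |8|->10.5, |5|->5, |6|->7, |2|->2, |2|->2
Step 3: Attach original signs; sum ranks with positive sign and with negative sign.
W+ = 7 + 10.5 + 9 + 7 + 2 = 35.5
W- = 7 + 2 + 4 + 10.5 + 5 + 2 = 30.5
(Check: W+ + W- = 66 should equal n(n+1)/2 = 66.)
Step 4: Test statistic W = min(W+, W-) = 30.5.
Step 5: Ties in |d|, so use the tie-corrected normal approximation.
        E[W] = n(n+1)/4 = 11*12/4 = 33.
        Tie groups: |d|=2 (t=3), |d|=6 (t=3), |d|=8 (t=2); sum(t^3 - t) = 54.
        Var[W] = n(n+1)(2n+1)/24 - sum(t^3-t)/48 = 3036/24 - 54/48 = 125.375.
        z = (W - E[W]) / sqrt(Var[W]) = (30.5 - 33) / 11.1971 = -0.2233.
        Two-sided p = 2*Phi(z) = 0.823324.
Step 6: alpha = 0.1. fail to reject H0.

W+ = 35.5, W- = 30.5, W = min = 30.5, p = 0.823324, fail to reject H0.


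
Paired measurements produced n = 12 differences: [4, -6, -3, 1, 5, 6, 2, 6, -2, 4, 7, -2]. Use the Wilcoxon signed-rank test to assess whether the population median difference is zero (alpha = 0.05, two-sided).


Step 1: Drop any zero differences (none here) and take |d_i|.
|d| = [4, 6, 3, 1, 5, 6, 2, 6, 2, 4, 7, 2]
Step 2: Midrank |d_i| (ties get averaged ranks).
ranks: |4|->6.5, |6|->10, |3|->5, |1|->1, |5|->8, |6|->10, |2|->3, |6|->10, |2|->3, |4|->6.5, |7|->12, |2|->3
Step 3: Attach original signs; sum ranks with positive sign and with negative sign.
W+ = 6.5 + 1 + 8 + 10 + 3 + 10 + 6.5 + 12 = 57
W- = 10 + 5 + 3 + 3 = 21
(Check: W+ + W- = 78 should equal n(n+1)/2 = 78.)
Step 4: Test statistic W = min(W+, W-) = 21.
Step 5: Ties in |d|, so use the tie-corrected normal approximation.
        E[W] = n(n+1)/4 = 12*13/4 = 39.
        Tie groups: |d|=2 (t=3), |d|=4 (t=2), |d|=6 (t=3); sum(t^3 - t) = 54.
        Var[W] = n(n+1)(2n+1)/24 - sum(t^3-t)/48 = 3900/24 - 54/48 = 161.375.
        z = (W - E[W]) / sqrt(Var[W]) = (21 - 39) / 12.7033 = -1.4169.
        Two-sided p = 2*Phi(z) = 0.156498.
Step 6: alpha = 0.05. fail to reject H0.

W+ = 57, W- = 21, W = min = 21, p = 0.156498, fail to reject H0.


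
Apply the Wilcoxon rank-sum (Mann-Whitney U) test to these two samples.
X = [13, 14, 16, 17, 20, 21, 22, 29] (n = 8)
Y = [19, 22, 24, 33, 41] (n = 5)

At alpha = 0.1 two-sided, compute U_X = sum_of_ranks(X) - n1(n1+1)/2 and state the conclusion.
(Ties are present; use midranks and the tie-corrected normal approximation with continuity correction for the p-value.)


Step 1: Combine and sort all 13 observations; assign midranks.
sorted (value, group): (13,X), (14,X), (16,X), (17,X), (19,Y), (20,X), (21,X), (22,X), (22,Y), (24,Y), (29,X), (33,Y), (41,Y)
ranks: 13->1, 14->2, 16->3, 17->4, 19->5, 20->6, 21->7, 22->8.5, 22->8.5, 24->10, 29->11, 33->12, 41->13
Step 2: Rank sum for X: R1 = 1 + 2 + 3 + 4 + 6 + 7 + 8.5 + 11 = 42.5.
Step 3: U_X = R1 - n1(n1+1)/2 = 42.5 - 8*9/2 = 42.5 - 36 = 6.5.
       U_Y = n1*n2 - U_X = 40 - 6.5 = 33.5.
Step 4: Ties are present, so use the tie-corrected normal approximation (with continuity correction) for the p-value.
Step 5: p-value = 0.056699; compare to alpha = 0.1. reject H0.

U_X = 6.5, p = 0.056699, reject H0 at alpha = 0.1.


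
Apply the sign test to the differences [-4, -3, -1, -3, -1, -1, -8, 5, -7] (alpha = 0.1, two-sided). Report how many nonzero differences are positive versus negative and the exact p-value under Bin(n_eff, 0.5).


Step 1: Discard zero differences. Original n = 9; n_eff = number of nonzero differences = 9.
Nonzero differences (with sign): -4, -3, -1, -3, -1, -1, -8, +5, -7
Step 2: Count signs: positive = 1, negative = 8.
Step 3: Under H0: P(positive) = 0.5, so the number of positives S ~ Bin(9, 0.5).
Step 4: Two-sided exact p-value = sum of Bin(9,0.5) probabilities at or below the observed probability = 0.039062.
Step 5: alpha = 0.1. reject H0.

n_eff = 9, pos = 1, neg = 8, p = 0.039062, reject H0.


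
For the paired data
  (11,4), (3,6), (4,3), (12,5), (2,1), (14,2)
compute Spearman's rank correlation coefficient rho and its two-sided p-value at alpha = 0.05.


Step 1: Rank x and y separately (midranks; no ties here).
rank(x): 11->4, 3->2, 4->3, 12->5, 2->1, 14->6
rank(y): 4->4, 6->6, 3->3, 5->5, 1->1, 2->2
Step 2: d_i = R_x(i) - R_y(i); compute d_i^2.
  (4-4)^2=0, (2-6)^2=16, (3-3)^2=0, (5-5)^2=0, (1-1)^2=0, (6-2)^2=16
sum(d^2) = 32.
Step 3: rho = 1 - 6*32 / (6*(6^2 - 1)) = 1 - 192/210 = 0.085714.
Step 4: Under H0, t = rho * sqrt((n-2)/(1-rho^2)) = 0.1721 ~ t(4).
Step 5: Two-sided p-value from the t-distribution with 4 df = 0.871743.
Step 6: alpha = 0.05. fail to reject H0.

rho = 0.0857, p = 0.871743, fail to reject H0 at alpha = 0.05.


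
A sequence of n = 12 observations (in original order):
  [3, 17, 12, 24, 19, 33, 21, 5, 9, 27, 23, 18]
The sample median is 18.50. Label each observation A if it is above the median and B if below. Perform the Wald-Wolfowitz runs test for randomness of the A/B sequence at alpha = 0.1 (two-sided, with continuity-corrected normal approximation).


Step 1: Compute median = 18.50; label A = above, B = below.
Labels in order: BBBAAAABBAAB  (n_A = 6, n_B = 6)
Step 2: Count runs R = 5.
Step 3: Under H0 (random ordering), E[R] = 2*n_A*n_B/(n_A+n_B) + 1 = 2*6*6/12 + 1 = 7.0000.
        Var[R] = 2*n_A*n_B*(2*n_A*n_B - n_A - n_B) / ((n_A+n_B)^2 * (n_A+n_B-1)) = 4320/1584 = 2.7273.
        SD[R] = 1.6514.
Step 4: Continuity-corrected z = (R + 0.5 - E[R]) / SD[R] = (5 + 0.5 - 7.0000) / 1.6514 = -0.9083.
Step 5: Two-sided p-value via normal approximation = 2*(1 - Phi(|z|)) = 0.363722.
Step 6: alpha = 0.1. fail to reject H0.

R = 5, z = -0.9083, p = 0.363722, fail to reject H0.


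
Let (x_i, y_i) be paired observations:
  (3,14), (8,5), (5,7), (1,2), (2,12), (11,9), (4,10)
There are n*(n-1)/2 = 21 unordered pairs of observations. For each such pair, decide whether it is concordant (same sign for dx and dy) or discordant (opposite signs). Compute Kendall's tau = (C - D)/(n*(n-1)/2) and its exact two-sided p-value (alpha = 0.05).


Step 1: Enumerate the 21 unordered pairs (i,j) with i<j and classify each by sign(x_j-x_i) * sign(y_j-y_i).
  (1,2):dx=+5,dy=-9->D; (1,3):dx=+2,dy=-7->D; (1,4):dx=-2,dy=-12->C; (1,5):dx=-1,dy=-2->C
  (1,6):dx=+8,dy=-5->D; (1,7):dx=+1,dy=-4->D; (2,3):dx=-3,dy=+2->D; (2,4):dx=-7,dy=-3->C
  (2,5):dx=-6,dy=+7->D; (2,6):dx=+3,dy=+4->C; (2,7):dx=-4,dy=+5->D; (3,4):dx=-4,dy=-5->C
  (3,5):dx=-3,dy=+5->D; (3,6):dx=+6,dy=+2->C; (3,7):dx=-1,dy=+3->D; (4,5):dx=+1,dy=+10->C
  (4,6):dx=+10,dy=+7->C; (4,7):dx=+3,dy=+8->C; (5,6):dx=+9,dy=-3->D; (5,7):dx=+2,dy=-2->D
  (6,7):dx=-7,dy=+1->D
Step 2: C = 9, D = 12, total pairs = 21.
Step 3: tau = (C - D)/(n(n-1)/2) = (9 - 12)/21 = -0.142857.
Step 4: Exact two-sided p-value (enumerate n! = 5040 permutations of y under H0): p = 0.772619.
Step 5: alpha = 0.05. fail to reject H0.

tau_b = -0.1429 (C=9, D=12), p = 0.772619, fail to reject H0.


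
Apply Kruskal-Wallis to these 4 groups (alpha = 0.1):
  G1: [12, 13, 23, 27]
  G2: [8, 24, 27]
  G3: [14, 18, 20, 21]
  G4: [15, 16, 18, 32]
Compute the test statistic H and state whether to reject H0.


Step 1: Combine all N = 15 observations and assign midranks.
sorted (value, group, rank): (8,G2,1), (12,G1,2), (13,G1,3), (14,G3,4), (15,G4,5), (16,G4,6), (18,G3,7.5), (18,G4,7.5), (20,G3,9), (21,G3,10), (23,G1,11), (24,G2,12), (27,G1,13.5), (27,G2,13.5), (32,G4,15)
Step 2: Sum ranks within each group.
R_1 = 29.5 (n_1 = 4)
R_2 = 26.5 (n_2 = 3)
R_3 = 30.5 (n_3 = 4)
R_4 = 33.5 (n_4 = 4)
Step 3: H = 12/(N(N+1)) * sum(R_i^2/n_i) - 3(N+1)
     = 12/(15*16) * (29.5^2/4 + 26.5^2/3 + 30.5^2/4 + 33.5^2/4) - 3*16
     = 0.050000 * 964.771 - 48
     = 0.238542.
Step 4: Ties present; correction factor C = 1 - 12/(15^3 - 15) = 0.996429. Corrected H = 0.238542 / 0.996429 = 0.239397.
Step 5: Under H0, H ~ chi^2(3); p-value = 0.970992.
Step 6: alpha = 0.1. fail to reject H0.

H = 0.2394, df = 3, p = 0.970992, fail to reject H0.


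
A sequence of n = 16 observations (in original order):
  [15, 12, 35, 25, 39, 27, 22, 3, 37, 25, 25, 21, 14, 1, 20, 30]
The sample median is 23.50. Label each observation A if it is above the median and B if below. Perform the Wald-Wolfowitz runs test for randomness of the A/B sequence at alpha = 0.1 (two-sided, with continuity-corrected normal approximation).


Step 1: Compute median = 23.50; label A = above, B = below.
Labels in order: BBAAAABBAAABBBBA  (n_A = 8, n_B = 8)
Step 2: Count runs R = 6.
Step 3: Under H0 (random ordering), E[R] = 2*n_A*n_B/(n_A+n_B) + 1 = 2*8*8/16 + 1 = 9.0000.
        Var[R] = 2*n_A*n_B*(2*n_A*n_B - n_A - n_B) / ((n_A+n_B)^2 * (n_A+n_B-1)) = 14336/3840 = 3.7333.
        SD[R] = 1.9322.
Step 4: Continuity-corrected z = (R + 0.5 - E[R]) / SD[R] = (6 + 0.5 - 9.0000) / 1.9322 = -1.2939.
Step 5: Two-sided p-value via normal approximation = 2*(1 - Phi(|z|)) = 0.195709.
Step 6: alpha = 0.1. fail to reject H0.

R = 6, z = -1.2939, p = 0.195709, fail to reject H0.


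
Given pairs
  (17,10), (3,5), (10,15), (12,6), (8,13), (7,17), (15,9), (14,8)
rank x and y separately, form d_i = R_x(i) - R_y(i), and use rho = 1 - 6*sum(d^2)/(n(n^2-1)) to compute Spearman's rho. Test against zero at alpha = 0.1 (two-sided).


Step 1: Rank x and y separately (midranks; no ties here).
rank(x): 17->8, 3->1, 10->4, 12->5, 8->3, 7->2, 15->7, 14->6
rank(y): 10->5, 5->1, 15->7, 6->2, 13->6, 17->8, 9->4, 8->3
Step 2: d_i = R_x(i) - R_y(i); compute d_i^2.
  (8-5)^2=9, (1-1)^2=0, (4-7)^2=9, (5-2)^2=9, (3-6)^2=9, (2-8)^2=36, (7-4)^2=9, (6-3)^2=9
sum(d^2) = 90.
Step 3: rho = 1 - 6*90 / (8*(8^2 - 1)) = 1 - 540/504 = -0.071429.
Step 4: Under H0, t = rho * sqrt((n-2)/(1-rho^2)) = -0.1754 ~ t(6).
Step 5: Two-sided p-value from the t-distribution with 6 df = 0.866526.
Step 6: alpha = 0.1. fail to reject H0.

rho = -0.0714, p = 0.866526, fail to reject H0 at alpha = 0.1.


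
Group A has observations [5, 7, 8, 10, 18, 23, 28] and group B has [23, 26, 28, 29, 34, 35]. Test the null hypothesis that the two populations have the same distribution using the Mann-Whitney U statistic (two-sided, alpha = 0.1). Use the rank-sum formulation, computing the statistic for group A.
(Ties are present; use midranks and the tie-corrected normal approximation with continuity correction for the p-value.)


Step 1: Combine and sort all 13 observations; assign midranks.
sorted (value, group): (5,X), (7,X), (8,X), (10,X), (18,X), (23,X), (23,Y), (26,Y), (28,X), (28,Y), (29,Y), (34,Y), (35,Y)
ranks: 5->1, 7->2, 8->3, 10->4, 18->5, 23->6.5, 23->6.5, 26->8, 28->9.5, 28->9.5, 29->11, 34->12, 35->13
Step 2: Rank sum for X: R1 = 1 + 2 + 3 + 4 + 5 + 6.5 + 9.5 = 31.
Step 3: U_X = R1 - n1(n1+1)/2 = 31 - 7*8/2 = 31 - 28 = 3.
       U_Y = n1*n2 - U_X = 42 - 3 = 39.
Step 4: Ties are present, so use the tie-corrected normal approximation (with continuity correction) for the p-value.
Step 5: p-value = 0.012180; compare to alpha = 0.1. reject H0.

U_X = 3, p = 0.012180, reject H0 at alpha = 0.1.


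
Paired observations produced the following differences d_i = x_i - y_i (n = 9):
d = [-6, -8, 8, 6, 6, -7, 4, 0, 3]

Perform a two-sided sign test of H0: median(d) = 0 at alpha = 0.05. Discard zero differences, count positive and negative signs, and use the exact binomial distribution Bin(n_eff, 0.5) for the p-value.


Step 1: Discard zero differences. Original n = 9; n_eff = number of nonzero differences = 8.
Nonzero differences (with sign): -6, -8, +8, +6, +6, -7, +4, +3
Step 2: Count signs: positive = 5, negative = 3.
Step 3: Under H0: P(positive) = 0.5, so the number of positives S ~ Bin(8, 0.5).
Step 4: Two-sided exact p-value = sum of Bin(8,0.5) probabilities at or below the observed probability = 0.726562.
Step 5: alpha = 0.05. fail to reject H0.

n_eff = 8, pos = 5, neg = 3, p = 0.726562, fail to reject H0.


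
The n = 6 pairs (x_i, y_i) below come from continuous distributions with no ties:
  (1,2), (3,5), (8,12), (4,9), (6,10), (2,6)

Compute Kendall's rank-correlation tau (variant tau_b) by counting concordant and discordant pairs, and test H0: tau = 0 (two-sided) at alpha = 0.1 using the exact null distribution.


Step 1: Enumerate the 15 unordered pairs (i,j) with i<j and classify each by sign(x_j-x_i) * sign(y_j-y_i).
  (1,2):dx=+2,dy=+3->C; (1,3):dx=+7,dy=+10->C; (1,4):dx=+3,dy=+7->C; (1,5):dx=+5,dy=+8->C
  (1,6):dx=+1,dy=+4->C; (2,3):dx=+5,dy=+7->C; (2,4):dx=+1,dy=+4->C; (2,5):dx=+3,dy=+5->C
  (2,6):dx=-1,dy=+1->D; (3,4):dx=-4,dy=-3->C; (3,5):dx=-2,dy=-2->C; (3,6):dx=-6,dy=-6->C
  (4,5):dx=+2,dy=+1->C; (4,6):dx=-2,dy=-3->C; (5,6):dx=-4,dy=-4->C
Step 2: C = 14, D = 1, total pairs = 15.
Step 3: tau = (C - D)/(n(n-1)/2) = (14 - 1)/15 = 0.866667.
Step 4: Exact two-sided p-value (enumerate n! = 720 permutations of y under H0): p = 0.016667.
Step 5: alpha = 0.1. reject H0.

tau_b = 0.8667 (C=14, D=1), p = 0.016667, reject H0.


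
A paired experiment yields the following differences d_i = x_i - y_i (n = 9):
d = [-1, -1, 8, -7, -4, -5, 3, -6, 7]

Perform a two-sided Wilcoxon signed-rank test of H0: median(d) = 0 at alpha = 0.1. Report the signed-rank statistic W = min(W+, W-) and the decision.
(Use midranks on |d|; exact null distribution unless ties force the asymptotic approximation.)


Step 1: Drop any zero differences (none here) and take |d_i|.
|d| = [1, 1, 8, 7, 4, 5, 3, 6, 7]
Step 2: Midrank |d_i| (ties get averaged ranks).
ranks: |1|->1.5, |1|->1.5, |8|->9, |7|->7.5, |4|->4, |5|->5, |3|->3, |6|->6, |7|->7.5
Step 3: Attach original signs; sum ranks with positive sign and with negative sign.
W+ = 9 + 3 + 7.5 = 19.5
W- = 1.5 + 1.5 + 7.5 + 4 + 5 + 6 = 25.5
(Check: W+ + W- = 45 should equal n(n+1)/2 = 45.)
Step 4: Test statistic W = min(W+, W-) = 19.5.
Step 5: Ties in |d|, so use the tie-corrected normal approximation.
        E[W] = n(n+1)/4 = 9*10/4 = 22.5.
        Tie groups: |d|=1 (t=2), |d|=7 (t=2); sum(t^3 - t) = 12.
        Var[W] = n(n+1)(2n+1)/24 - sum(t^3-t)/48 = 1710/24 - 12/48 = 71.
        z = (W - E[W]) / sqrt(Var[W]) = (19.5 - 22.5) / 8.4261 = -0.3560.
        Two-sided p = 2*Phi(z) = 0.721815.
Step 6: alpha = 0.1. fail to reject H0.

W+ = 19.5, W- = 25.5, W = min = 19.5, p = 0.721815, fail to reject H0.


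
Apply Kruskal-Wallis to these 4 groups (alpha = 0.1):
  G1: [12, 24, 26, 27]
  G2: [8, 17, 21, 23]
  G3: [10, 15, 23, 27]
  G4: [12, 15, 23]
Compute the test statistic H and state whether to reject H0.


Step 1: Combine all N = 15 observations and assign midranks.
sorted (value, group, rank): (8,G2,1), (10,G3,2), (12,G1,3.5), (12,G4,3.5), (15,G3,5.5), (15,G4,5.5), (17,G2,7), (21,G2,8), (23,G2,10), (23,G3,10), (23,G4,10), (24,G1,12), (26,G1,13), (27,G1,14.5), (27,G3,14.5)
Step 2: Sum ranks within each group.
R_1 = 43 (n_1 = 4)
R_2 = 26 (n_2 = 4)
R_3 = 32 (n_3 = 4)
R_4 = 19 (n_4 = 3)
Step 3: H = 12/(N(N+1)) * sum(R_i^2/n_i) - 3(N+1)
     = 12/(15*16) * (43^2/4 + 26^2/4 + 32^2/4 + 19^2/3) - 3*16
     = 0.050000 * 1007.58 - 48
     = 2.379167.
Step 4: Ties present; correction factor C = 1 - 42/(15^3 - 15) = 0.987500. Corrected H = 2.379167 / 0.987500 = 2.409283.
Step 5: Under H0, H ~ chi^2(3); p-value = 0.491909.
Step 6: alpha = 0.1. fail to reject H0.

H = 2.4093, df = 3, p = 0.491909, fail to reject H0.


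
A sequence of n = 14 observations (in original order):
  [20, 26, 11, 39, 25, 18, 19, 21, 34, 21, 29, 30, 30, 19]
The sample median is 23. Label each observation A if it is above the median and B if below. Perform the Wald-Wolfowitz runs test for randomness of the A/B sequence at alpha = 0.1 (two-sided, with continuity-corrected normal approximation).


Step 1: Compute median = 23; label A = above, B = below.
Labels in order: BABAABBBABAAAB  (n_A = 7, n_B = 7)
Step 2: Count runs R = 9.
Step 3: Under H0 (random ordering), E[R] = 2*n_A*n_B/(n_A+n_B) + 1 = 2*7*7/14 + 1 = 8.0000.
        Var[R] = 2*n_A*n_B*(2*n_A*n_B - n_A - n_B) / ((n_A+n_B)^2 * (n_A+n_B-1)) = 8232/2548 = 3.2308.
        SD[R] = 1.7974.
Step 4: Continuity-corrected z = (R - 0.5 - E[R]) / SD[R] = (9 - 0.5 - 8.0000) / 1.7974 = 0.2782.
Step 5: Two-sided p-value via normal approximation = 2*(1 - Phi(|z|)) = 0.780879.
Step 6: alpha = 0.1. fail to reject H0.

R = 9, z = 0.2782, p = 0.780879, fail to reject H0.


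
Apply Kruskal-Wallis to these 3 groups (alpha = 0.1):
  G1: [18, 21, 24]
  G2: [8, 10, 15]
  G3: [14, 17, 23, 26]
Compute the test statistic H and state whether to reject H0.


Step 1: Combine all N = 10 observations and assign midranks.
sorted (value, group, rank): (8,G2,1), (10,G2,2), (14,G3,3), (15,G2,4), (17,G3,5), (18,G1,6), (21,G1,7), (23,G3,8), (24,G1,9), (26,G3,10)
Step 2: Sum ranks within each group.
R_1 = 22 (n_1 = 3)
R_2 = 7 (n_2 = 3)
R_3 = 26 (n_3 = 4)
Step 3: H = 12/(N(N+1)) * sum(R_i^2/n_i) - 3(N+1)
     = 12/(10*11) * (22^2/3 + 7^2/3 + 26^2/4) - 3*11
     = 0.109091 * 346.667 - 33
     = 4.818182.
Step 4: No ties, so H is used without correction.
Step 5: Under H0, H ~ chi^2(2); p-value = 0.089897.
Step 6: alpha = 0.1. reject H0.

H = 4.8182, df = 2, p = 0.089897, reject H0.


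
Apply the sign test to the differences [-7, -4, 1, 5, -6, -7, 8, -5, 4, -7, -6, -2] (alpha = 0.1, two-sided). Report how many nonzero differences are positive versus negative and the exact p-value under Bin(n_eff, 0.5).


Step 1: Discard zero differences. Original n = 12; n_eff = number of nonzero differences = 12.
Nonzero differences (with sign): -7, -4, +1, +5, -6, -7, +8, -5, +4, -7, -6, -2
Step 2: Count signs: positive = 4, negative = 8.
Step 3: Under H0: P(positive) = 0.5, so the number of positives S ~ Bin(12, 0.5).
Step 4: Two-sided exact p-value = sum of Bin(12,0.5) probabilities at or below the observed probability = 0.387695.
Step 5: alpha = 0.1. fail to reject H0.

n_eff = 12, pos = 4, neg = 8, p = 0.387695, fail to reject H0.


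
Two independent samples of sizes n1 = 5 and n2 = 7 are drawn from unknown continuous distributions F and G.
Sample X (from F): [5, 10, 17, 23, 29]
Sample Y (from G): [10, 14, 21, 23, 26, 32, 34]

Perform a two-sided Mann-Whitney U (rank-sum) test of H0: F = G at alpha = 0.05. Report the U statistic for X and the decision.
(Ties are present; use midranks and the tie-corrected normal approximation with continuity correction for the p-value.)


Step 1: Combine and sort all 12 observations; assign midranks.
sorted (value, group): (5,X), (10,X), (10,Y), (14,Y), (17,X), (21,Y), (23,X), (23,Y), (26,Y), (29,X), (32,Y), (34,Y)
ranks: 5->1, 10->2.5, 10->2.5, 14->4, 17->5, 21->6, 23->7.5, 23->7.5, 26->9, 29->10, 32->11, 34->12
Step 2: Rank sum for X: R1 = 1 + 2.5 + 5 + 7.5 + 10 = 26.
Step 3: U_X = R1 - n1(n1+1)/2 = 26 - 5*6/2 = 26 - 15 = 11.
       U_Y = n1*n2 - U_X = 35 - 11 = 24.
Step 4: Ties are present, so use the tie-corrected normal approximation (with continuity correction) for the p-value.
Step 5: p-value = 0.328162; compare to alpha = 0.05. fail to reject H0.

U_X = 11, p = 0.328162, fail to reject H0 at alpha = 0.05.


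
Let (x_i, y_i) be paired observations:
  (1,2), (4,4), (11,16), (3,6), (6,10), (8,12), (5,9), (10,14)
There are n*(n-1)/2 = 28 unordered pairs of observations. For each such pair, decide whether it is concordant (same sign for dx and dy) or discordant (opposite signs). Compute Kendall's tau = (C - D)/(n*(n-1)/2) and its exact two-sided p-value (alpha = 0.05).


Step 1: Enumerate the 28 unordered pairs (i,j) with i<j and classify each by sign(x_j-x_i) * sign(y_j-y_i).
  (1,2):dx=+3,dy=+2->C; (1,3):dx=+10,dy=+14->C; (1,4):dx=+2,dy=+4->C; (1,5):dx=+5,dy=+8->C
  (1,6):dx=+7,dy=+10->C; (1,7):dx=+4,dy=+7->C; (1,8):dx=+9,dy=+12->C; (2,3):dx=+7,dy=+12->C
  (2,4):dx=-1,dy=+2->D; (2,5):dx=+2,dy=+6->C; (2,6):dx=+4,dy=+8->C; (2,7):dx=+1,dy=+5->C
  (2,8):dx=+6,dy=+10->C; (3,4):dx=-8,dy=-10->C; (3,5):dx=-5,dy=-6->C; (3,6):dx=-3,dy=-4->C
  (3,7):dx=-6,dy=-7->C; (3,8):dx=-1,dy=-2->C; (4,5):dx=+3,dy=+4->C; (4,6):dx=+5,dy=+6->C
  (4,7):dx=+2,dy=+3->C; (4,8):dx=+7,dy=+8->C; (5,6):dx=+2,dy=+2->C; (5,7):dx=-1,dy=-1->C
  (5,8):dx=+4,dy=+4->C; (6,7):dx=-3,dy=-3->C; (6,8):dx=+2,dy=+2->C; (7,8):dx=+5,dy=+5->C
Step 2: C = 27, D = 1, total pairs = 28.
Step 3: tau = (C - D)/(n(n-1)/2) = (27 - 1)/28 = 0.928571.
Step 4: Exact two-sided p-value (enumerate n! = 40320 permutations of y under H0): p = 0.000397.
Step 5: alpha = 0.05. reject H0.

tau_b = 0.9286 (C=27, D=1), p = 0.000397, reject H0.


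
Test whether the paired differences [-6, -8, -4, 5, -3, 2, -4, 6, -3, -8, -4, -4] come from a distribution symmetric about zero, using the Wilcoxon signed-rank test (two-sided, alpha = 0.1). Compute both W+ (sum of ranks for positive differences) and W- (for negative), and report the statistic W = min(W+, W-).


Step 1: Drop any zero differences (none here) and take |d_i|.
|d| = [6, 8, 4, 5, 3, 2, 4, 6, 3, 8, 4, 4]
Step 2: Midrank |d_i| (ties get averaged ranks).
ranks: |6|->9.5, |8|->11.5, |4|->5.5, |5|->8, |3|->2.5, |2|->1, |4|->5.5, |6|->9.5, |3|->2.5, |8|->11.5, |4|->5.5, |4|->5.5
Step 3: Attach original signs; sum ranks with positive sign and with negative sign.
W+ = 8 + 1 + 9.5 = 18.5
W- = 9.5 + 11.5 + 5.5 + 2.5 + 5.5 + 2.5 + 11.5 + 5.5 + 5.5 = 59.5
(Check: W+ + W- = 78 should equal n(n+1)/2 = 78.)
Step 4: Test statistic W = min(W+, W-) = 18.5.
Step 5: Ties in |d|, so use the tie-corrected normal approximation.
        E[W] = n(n+1)/4 = 12*13/4 = 39.
        Tie groups: |d|=3 (t=2), |d|=4 (t=4), |d|=6 (t=2), |d|=8 (t=2); sum(t^3 - t) = 78.
        Var[W] = n(n+1)(2n+1)/24 - sum(t^3-t)/48 = 3900/24 - 78/48 = 160.875.
        z = (W - E[W]) / sqrt(Var[W]) = (18.5 - 39) / 12.6837 = -1.6163.
        Two-sided p = 2*Phi(z) = 0.106039.
Step 6: alpha = 0.1. fail to reject H0.

W+ = 18.5, W- = 59.5, W = min = 18.5, p = 0.106039, fail to reject H0.


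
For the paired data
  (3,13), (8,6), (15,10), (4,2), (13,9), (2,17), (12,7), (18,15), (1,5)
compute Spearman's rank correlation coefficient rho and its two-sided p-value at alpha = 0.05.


Step 1: Rank x and y separately (midranks; no ties here).
rank(x): 3->3, 8->5, 15->8, 4->4, 13->7, 2->2, 12->6, 18->9, 1->1
rank(y): 13->7, 6->3, 10->6, 2->1, 9->5, 17->9, 7->4, 15->8, 5->2
Step 2: d_i = R_x(i) - R_y(i); compute d_i^2.
  (3-7)^2=16, (5-3)^2=4, (8-6)^2=4, (4-1)^2=9, (7-5)^2=4, (2-9)^2=49, (6-4)^2=4, (9-8)^2=1, (1-2)^2=1
sum(d^2) = 92.
Step 3: rho = 1 - 6*92 / (9*(9^2 - 1)) = 1 - 552/720 = 0.233333.
Step 4: Under H0, t = rho * sqrt((n-2)/(1-rho^2)) = 0.6349 ~ t(7).
Step 5: Two-sided p-value from the t-distribution with 7 df = 0.545699.
Step 6: alpha = 0.05. fail to reject H0.

rho = 0.2333, p = 0.545699, fail to reject H0 at alpha = 0.05.


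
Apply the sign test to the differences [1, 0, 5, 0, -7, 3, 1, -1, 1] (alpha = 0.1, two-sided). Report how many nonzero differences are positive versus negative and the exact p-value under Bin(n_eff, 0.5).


Step 1: Discard zero differences. Original n = 9; n_eff = number of nonzero differences = 7.
Nonzero differences (with sign): +1, +5, -7, +3, +1, -1, +1
Step 2: Count signs: positive = 5, negative = 2.
Step 3: Under H0: P(positive) = 0.5, so the number of positives S ~ Bin(7, 0.5).
Step 4: Two-sided exact p-value = sum of Bin(7,0.5) probabilities at or below the observed probability = 0.453125.
Step 5: alpha = 0.1. fail to reject H0.

n_eff = 7, pos = 5, neg = 2, p = 0.453125, fail to reject H0.


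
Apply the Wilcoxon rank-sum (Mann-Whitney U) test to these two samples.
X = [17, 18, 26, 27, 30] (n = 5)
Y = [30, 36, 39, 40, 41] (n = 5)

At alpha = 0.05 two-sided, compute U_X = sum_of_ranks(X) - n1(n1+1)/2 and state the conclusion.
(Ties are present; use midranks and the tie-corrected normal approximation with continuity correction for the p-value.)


Step 1: Combine and sort all 10 observations; assign midranks.
sorted (value, group): (17,X), (18,X), (26,X), (27,X), (30,X), (30,Y), (36,Y), (39,Y), (40,Y), (41,Y)
ranks: 17->1, 18->2, 26->3, 27->4, 30->5.5, 30->5.5, 36->7, 39->8, 40->9, 41->10
Step 2: Rank sum for X: R1 = 1 + 2 + 3 + 4 + 5.5 = 15.5.
Step 3: U_X = R1 - n1(n1+1)/2 = 15.5 - 5*6/2 = 15.5 - 15 = 0.5.
       U_Y = n1*n2 - U_X = 25 - 0.5 = 24.5.
Step 4: Ties are present, so use the tie-corrected normal approximation (with continuity correction) for the p-value.
Step 5: p-value = 0.015971; compare to alpha = 0.05. reject H0.

U_X = 0.5, p = 0.015971, reject H0 at alpha = 0.05.


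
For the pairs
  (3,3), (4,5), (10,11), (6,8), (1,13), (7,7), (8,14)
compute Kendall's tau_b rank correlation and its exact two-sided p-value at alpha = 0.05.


Step 1: Enumerate the 21 unordered pairs (i,j) with i<j and classify each by sign(x_j-x_i) * sign(y_j-y_i).
  (1,2):dx=+1,dy=+2->C; (1,3):dx=+7,dy=+8->C; (1,4):dx=+3,dy=+5->C; (1,5):dx=-2,dy=+10->D
  (1,6):dx=+4,dy=+4->C; (1,7):dx=+5,dy=+11->C; (2,3):dx=+6,dy=+6->C; (2,4):dx=+2,dy=+3->C
  (2,5):dx=-3,dy=+8->D; (2,6):dx=+3,dy=+2->C; (2,7):dx=+4,dy=+9->C; (3,4):dx=-4,dy=-3->C
  (3,5):dx=-9,dy=+2->D; (3,6):dx=-3,dy=-4->C; (3,7):dx=-2,dy=+3->D; (4,5):dx=-5,dy=+5->D
  (4,6):dx=+1,dy=-1->D; (4,7):dx=+2,dy=+6->C; (5,6):dx=+6,dy=-6->D; (5,7):dx=+7,dy=+1->C
  (6,7):dx=+1,dy=+7->C
Step 2: C = 14, D = 7, total pairs = 21.
Step 3: tau = (C - D)/(n(n-1)/2) = (14 - 7)/21 = 0.333333.
Step 4: Exact two-sided p-value (enumerate n! = 5040 permutations of y under H0): p = 0.381349.
Step 5: alpha = 0.05. fail to reject H0.

tau_b = 0.3333 (C=14, D=7), p = 0.381349, fail to reject H0.


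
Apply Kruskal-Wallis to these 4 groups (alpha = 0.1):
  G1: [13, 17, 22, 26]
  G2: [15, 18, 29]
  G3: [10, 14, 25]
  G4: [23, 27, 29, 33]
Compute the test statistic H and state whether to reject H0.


Step 1: Combine all N = 14 observations and assign midranks.
sorted (value, group, rank): (10,G3,1), (13,G1,2), (14,G3,3), (15,G2,4), (17,G1,5), (18,G2,6), (22,G1,7), (23,G4,8), (25,G3,9), (26,G1,10), (27,G4,11), (29,G2,12.5), (29,G4,12.5), (33,G4,14)
Step 2: Sum ranks within each group.
R_1 = 24 (n_1 = 4)
R_2 = 22.5 (n_2 = 3)
R_3 = 13 (n_3 = 3)
R_4 = 45.5 (n_4 = 4)
Step 3: H = 12/(N(N+1)) * sum(R_i^2/n_i) - 3(N+1)
     = 12/(14*15) * (24^2/4 + 22.5^2/3 + 13^2/3 + 45.5^2/4) - 3*15
     = 0.057143 * 886.646 - 45
     = 5.665476.
Step 4: Ties present; correction factor C = 1 - 6/(14^3 - 14) = 0.997802. Corrected H = 5.665476 / 0.997802 = 5.677955.
Step 5: Under H0, H ~ chi^2(3); p-value = 0.128374.
Step 6: alpha = 0.1. fail to reject H0.

H = 5.6780, df = 3, p = 0.128374, fail to reject H0.


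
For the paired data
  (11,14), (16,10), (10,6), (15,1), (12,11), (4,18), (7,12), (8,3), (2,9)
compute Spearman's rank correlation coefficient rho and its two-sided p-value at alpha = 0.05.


Step 1: Rank x and y separately (midranks; no ties here).
rank(x): 11->6, 16->9, 10->5, 15->8, 12->7, 4->2, 7->3, 8->4, 2->1
rank(y): 14->8, 10->5, 6->3, 1->1, 11->6, 18->9, 12->7, 3->2, 9->4
Step 2: d_i = R_x(i) - R_y(i); compute d_i^2.
  (6-8)^2=4, (9-5)^2=16, (5-3)^2=4, (8-1)^2=49, (7-6)^2=1, (2-9)^2=49, (3-7)^2=16, (4-2)^2=4, (1-4)^2=9
sum(d^2) = 152.
Step 3: rho = 1 - 6*152 / (9*(9^2 - 1)) = 1 - 912/720 = -0.266667.
Step 4: Under H0, t = rho * sqrt((n-2)/(1-rho^2)) = -0.7320 ~ t(7).
Step 5: Two-sided p-value from the t-distribution with 7 df = 0.487922.
Step 6: alpha = 0.05. fail to reject H0.

rho = -0.2667, p = 0.487922, fail to reject H0 at alpha = 0.05.


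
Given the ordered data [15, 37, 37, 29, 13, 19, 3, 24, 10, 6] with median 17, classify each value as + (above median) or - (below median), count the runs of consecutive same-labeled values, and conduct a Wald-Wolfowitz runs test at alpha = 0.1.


Step 1: Compute median = 17; label A = above, B = below.
Labels in order: BAAABABABB  (n_A = 5, n_B = 5)
Step 2: Count runs R = 7.
Step 3: Under H0 (random ordering), E[R] = 2*n_A*n_B/(n_A+n_B) + 1 = 2*5*5/10 + 1 = 6.0000.
        Var[R] = 2*n_A*n_B*(2*n_A*n_B - n_A - n_B) / ((n_A+n_B)^2 * (n_A+n_B-1)) = 2000/900 = 2.2222.
        SD[R] = 1.4907.
Step 4: Continuity-corrected z = (R - 0.5 - E[R]) / SD[R] = (7 - 0.5 - 6.0000) / 1.4907 = 0.3354.
Step 5: Two-sided p-value via normal approximation = 2*(1 - Phi(|z|)) = 0.737316.
Step 6: alpha = 0.1. fail to reject H0.

R = 7, z = 0.3354, p = 0.737316, fail to reject H0.


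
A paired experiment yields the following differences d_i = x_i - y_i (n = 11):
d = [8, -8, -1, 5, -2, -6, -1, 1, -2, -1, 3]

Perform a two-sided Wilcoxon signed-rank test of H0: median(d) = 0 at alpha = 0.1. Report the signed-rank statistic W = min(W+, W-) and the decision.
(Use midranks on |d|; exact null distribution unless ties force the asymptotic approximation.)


Step 1: Drop any zero differences (none here) and take |d_i|.
|d| = [8, 8, 1, 5, 2, 6, 1, 1, 2, 1, 3]
Step 2: Midrank |d_i| (ties get averaged ranks).
ranks: |8|->10.5, |8|->10.5, |1|->2.5, |5|->8, |2|->5.5, |6|->9, |1|->2.5, |1|->2.5, |2|->5.5, |1|->2.5, |3|->7
Step 3: Attach original signs; sum ranks with positive sign and with negative sign.
W+ = 10.5 + 8 + 2.5 + 7 = 28
W- = 10.5 + 2.5 + 5.5 + 9 + 2.5 + 5.5 + 2.5 = 38
(Check: W+ + W- = 66 should equal n(n+1)/2 = 66.)
Step 4: Test statistic W = min(W+, W-) = 28.
Step 5: Ties in |d|, so use the tie-corrected normal approximation.
        E[W] = n(n+1)/4 = 11*12/4 = 33.
        Tie groups: |d|=1 (t=4), |d|=2 (t=2), |d|=8 (t=2); sum(t^3 - t) = 72.
        Var[W] = n(n+1)(2n+1)/24 - sum(t^3-t)/48 = 3036/24 - 72/48 = 125.
        z = (W - E[W]) / sqrt(Var[W]) = (28 - 33) / 11.1803 = -0.4472.
        Two-sided p = 2*Phi(z) = 0.654721.
Step 6: alpha = 0.1. fail to reject H0.

W+ = 28, W- = 38, W = min = 28, p = 0.654721, fail to reject H0.


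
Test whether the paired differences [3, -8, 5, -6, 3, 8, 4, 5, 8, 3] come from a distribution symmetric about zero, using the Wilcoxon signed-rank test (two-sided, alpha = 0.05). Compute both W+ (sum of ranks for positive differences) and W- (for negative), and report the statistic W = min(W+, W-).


Step 1: Drop any zero differences (none here) and take |d_i|.
|d| = [3, 8, 5, 6, 3, 8, 4, 5, 8, 3]
Step 2: Midrank |d_i| (ties get averaged ranks).
ranks: |3|->2, |8|->9, |5|->5.5, |6|->7, |3|->2, |8|->9, |4|->4, |5|->5.5, |8|->9, |3|->2
Step 3: Attach original signs; sum ranks with positive sign and with negative sign.
W+ = 2 + 5.5 + 2 + 9 + 4 + 5.5 + 9 + 2 = 39
W- = 9 + 7 = 16
(Check: W+ + W- = 55 should equal n(n+1)/2 = 55.)
Step 4: Test statistic W = min(W+, W-) = 16.
Step 5: Ties in |d|, so use the tie-corrected normal approximation.
        E[W] = n(n+1)/4 = 10*11/4 = 27.5.
        Tie groups: |d|=3 (t=3), |d|=5 (t=2), |d|=8 (t=3); sum(t^3 - t) = 54.
        Var[W] = n(n+1)(2n+1)/24 - sum(t^3-t)/48 = 2310/24 - 54/48 = 95.125.
        z = (W - E[W]) / sqrt(Var[W]) = (16 - 27.5) / 9.7532 = -1.1791.
        Two-sided p = 2*Phi(z) = 0.238359.
Step 6: alpha = 0.05. fail to reject H0.

W+ = 39, W- = 16, W = min = 16, p = 0.238359, fail to reject H0.


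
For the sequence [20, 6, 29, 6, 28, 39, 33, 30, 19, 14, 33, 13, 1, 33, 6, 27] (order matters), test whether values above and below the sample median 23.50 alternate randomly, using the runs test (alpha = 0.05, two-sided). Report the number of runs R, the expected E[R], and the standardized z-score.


Step 1: Compute median = 23.50; label A = above, B = below.
Labels in order: BBABAAAABBABBABA  (n_A = 8, n_B = 8)
Step 2: Count runs R = 10.
Step 3: Under H0 (random ordering), E[R] = 2*n_A*n_B/(n_A+n_B) + 1 = 2*8*8/16 + 1 = 9.0000.
        Var[R] = 2*n_A*n_B*(2*n_A*n_B - n_A - n_B) / ((n_A+n_B)^2 * (n_A+n_B-1)) = 14336/3840 = 3.7333.
        SD[R] = 1.9322.
Step 4: Continuity-corrected z = (R - 0.5 - E[R]) / SD[R] = (10 - 0.5 - 9.0000) / 1.9322 = 0.2588.
Step 5: Two-sided p-value via normal approximation = 2*(1 - Phi(|z|)) = 0.795809.
Step 6: alpha = 0.05. fail to reject H0.

R = 10, z = 0.2588, p = 0.795809, fail to reject H0.


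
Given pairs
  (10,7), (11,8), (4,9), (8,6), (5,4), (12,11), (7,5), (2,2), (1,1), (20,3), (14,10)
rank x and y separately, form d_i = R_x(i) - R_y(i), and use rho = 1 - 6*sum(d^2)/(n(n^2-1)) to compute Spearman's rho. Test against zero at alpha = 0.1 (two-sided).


Step 1: Rank x and y separately (midranks; no ties here).
rank(x): 10->7, 11->8, 4->3, 8->6, 5->4, 12->9, 7->5, 2->2, 1->1, 20->11, 14->10
rank(y): 7->7, 8->8, 9->9, 6->6, 4->4, 11->11, 5->5, 2->2, 1->1, 3->3, 10->10
Step 2: d_i = R_x(i) - R_y(i); compute d_i^2.
  (7-7)^2=0, (8-8)^2=0, (3-9)^2=36, (6-6)^2=0, (4-4)^2=0, (9-11)^2=4, (5-5)^2=0, (2-2)^2=0, (1-1)^2=0, (11-3)^2=64, (10-10)^2=0
sum(d^2) = 104.
Step 3: rho = 1 - 6*104 / (11*(11^2 - 1)) = 1 - 624/1320 = 0.527273.
Step 4: Under H0, t = rho * sqrt((n-2)/(1-rho^2)) = 1.8616 ~ t(9).
Step 5: Two-sided p-value from the t-distribution with 9 df = 0.095565.
Step 6: alpha = 0.1. reject H0.

rho = 0.5273, p = 0.095565, reject H0 at alpha = 0.1.


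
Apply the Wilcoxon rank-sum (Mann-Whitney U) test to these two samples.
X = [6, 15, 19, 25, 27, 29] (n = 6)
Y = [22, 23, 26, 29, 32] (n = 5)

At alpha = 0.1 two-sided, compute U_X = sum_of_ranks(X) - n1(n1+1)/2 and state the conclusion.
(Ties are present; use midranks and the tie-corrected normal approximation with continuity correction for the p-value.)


Step 1: Combine and sort all 11 observations; assign midranks.
sorted (value, group): (6,X), (15,X), (19,X), (22,Y), (23,Y), (25,X), (26,Y), (27,X), (29,X), (29,Y), (32,Y)
ranks: 6->1, 15->2, 19->3, 22->4, 23->5, 25->6, 26->7, 27->8, 29->9.5, 29->9.5, 32->11
Step 2: Rank sum for X: R1 = 1 + 2 + 3 + 6 + 8 + 9.5 = 29.5.
Step 3: U_X = R1 - n1(n1+1)/2 = 29.5 - 6*7/2 = 29.5 - 21 = 8.5.
       U_Y = n1*n2 - U_X = 30 - 8.5 = 21.5.
Step 4: Ties are present, so use the tie-corrected normal approximation (with continuity correction) for the p-value.
Step 5: p-value = 0.272229; compare to alpha = 0.1. fail to reject H0.

U_X = 8.5, p = 0.272229, fail to reject H0 at alpha = 0.1.
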